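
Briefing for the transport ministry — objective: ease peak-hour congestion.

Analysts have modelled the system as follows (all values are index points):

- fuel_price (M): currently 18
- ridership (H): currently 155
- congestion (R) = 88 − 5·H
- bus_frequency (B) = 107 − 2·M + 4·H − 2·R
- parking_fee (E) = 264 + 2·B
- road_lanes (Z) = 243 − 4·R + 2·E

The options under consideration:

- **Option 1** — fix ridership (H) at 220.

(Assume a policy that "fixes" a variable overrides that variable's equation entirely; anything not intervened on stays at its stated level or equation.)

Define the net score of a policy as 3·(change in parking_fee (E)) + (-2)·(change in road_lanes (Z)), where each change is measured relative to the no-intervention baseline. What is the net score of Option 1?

-4420

Baseline:
  M = 18
  H = 155
  R = 88 − 5·155 = -687
  B = 107 − 2·18 + 4·155 − 2·(-687) = 2065
  E = 264 + 2·2065 = 4394
  Z = 243 − 4·(-687) + 2·4394 = 11779
Option 1 (H := 220):
  M = 18
  H = 220
  R = 88 − 5·220 = -1012
  B = 107 − 2·18 + 4·220 − 2·(-1012) = 2975
  E = 264 + 2·2975 = 6214
  Z = 243 − 4·(-1012) + 2·6214 = 16719
ΔE = 6214 − 4394 = 1820; ΔZ = 16719 − 11779 = 4940
Score = 3·1820 + (-2)·4940 = -4420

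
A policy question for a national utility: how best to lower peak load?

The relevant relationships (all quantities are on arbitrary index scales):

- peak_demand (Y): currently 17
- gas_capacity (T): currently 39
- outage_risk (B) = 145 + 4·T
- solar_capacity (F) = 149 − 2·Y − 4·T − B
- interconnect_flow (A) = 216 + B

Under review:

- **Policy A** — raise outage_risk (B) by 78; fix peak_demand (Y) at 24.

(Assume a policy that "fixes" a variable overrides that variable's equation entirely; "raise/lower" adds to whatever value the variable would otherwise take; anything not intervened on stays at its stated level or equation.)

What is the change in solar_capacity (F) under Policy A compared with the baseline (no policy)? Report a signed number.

-92

Baseline:
  Y = 17
  T = 39
  B = 145 + 4·39 = 301
  F = 149 − 2·17 − 4·39 − 301 = -342
Policy A (B + 78, Y := 24):
  Y = 24
  T = 39
  B = 145 + 4·39 (+78 from intervention) = 379
  F = 149 − 2·24 − 4·39 − 379 = -434
Change in F: -434 − (-342) = -92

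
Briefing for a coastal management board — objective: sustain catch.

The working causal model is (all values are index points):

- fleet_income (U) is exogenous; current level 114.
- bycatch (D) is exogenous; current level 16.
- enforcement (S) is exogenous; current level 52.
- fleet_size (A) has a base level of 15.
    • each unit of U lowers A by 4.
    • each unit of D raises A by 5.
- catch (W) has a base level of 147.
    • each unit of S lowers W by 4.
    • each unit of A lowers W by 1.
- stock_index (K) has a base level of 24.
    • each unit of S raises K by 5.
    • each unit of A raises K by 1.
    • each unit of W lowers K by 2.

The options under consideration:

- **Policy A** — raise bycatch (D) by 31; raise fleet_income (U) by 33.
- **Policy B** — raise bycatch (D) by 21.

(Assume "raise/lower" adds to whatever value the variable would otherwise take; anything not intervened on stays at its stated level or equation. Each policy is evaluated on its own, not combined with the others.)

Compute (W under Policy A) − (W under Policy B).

82

Policy A (D + 31, U + 33):
  U = 114 + 33 = 147
  D = 16 + 31 = 47
  S = 52
  A = 15 − 4·147 + 5·47 = -338
  W = 147 − 4·52 − (-338) = 277
Policy B (D + 21):
  U = 114
  D = 16 + 21 = 37
  S = 52
  A = 15 − 4·114 + 5·37 = -256
  W = 147 − 4·52 − (-256) = 195
W: 277 − 195 = 82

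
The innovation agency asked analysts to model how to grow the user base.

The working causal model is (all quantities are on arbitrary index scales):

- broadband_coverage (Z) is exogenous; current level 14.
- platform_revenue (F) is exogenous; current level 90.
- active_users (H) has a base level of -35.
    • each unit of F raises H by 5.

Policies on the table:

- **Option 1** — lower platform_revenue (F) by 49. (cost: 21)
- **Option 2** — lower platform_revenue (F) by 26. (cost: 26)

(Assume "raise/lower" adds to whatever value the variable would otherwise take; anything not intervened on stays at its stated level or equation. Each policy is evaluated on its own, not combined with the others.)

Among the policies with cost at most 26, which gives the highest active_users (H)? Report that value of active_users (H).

285

Option 1 (F − 49):
  F = 90 − 49 = 41
  H = -35 + 5·41 = 170
Option 2 (F − 26):
  F = 90 − 26 = 64
  H = -35 + 5·64 = 285
Comparing — Option 1: H=170, Option 2: H=285. Highest is 285 (Option 2).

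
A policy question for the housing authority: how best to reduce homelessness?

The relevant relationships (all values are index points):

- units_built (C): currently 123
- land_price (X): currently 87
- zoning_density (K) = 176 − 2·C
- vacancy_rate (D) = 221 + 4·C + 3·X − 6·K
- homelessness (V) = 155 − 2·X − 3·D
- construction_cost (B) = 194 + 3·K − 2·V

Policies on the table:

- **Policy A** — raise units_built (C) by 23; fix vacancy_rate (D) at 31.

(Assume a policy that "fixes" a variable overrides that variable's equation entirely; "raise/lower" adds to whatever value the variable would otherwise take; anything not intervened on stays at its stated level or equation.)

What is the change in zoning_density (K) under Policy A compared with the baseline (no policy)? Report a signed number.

Baseline:
  C = 123
  K = 176 − 2·123 = -70
Policy A (C + 23, D := 31):
  C = 123 + 23 = 146
  K = 176 − 2·146 = -116
Change in K: -116 − (-70) = -46

-46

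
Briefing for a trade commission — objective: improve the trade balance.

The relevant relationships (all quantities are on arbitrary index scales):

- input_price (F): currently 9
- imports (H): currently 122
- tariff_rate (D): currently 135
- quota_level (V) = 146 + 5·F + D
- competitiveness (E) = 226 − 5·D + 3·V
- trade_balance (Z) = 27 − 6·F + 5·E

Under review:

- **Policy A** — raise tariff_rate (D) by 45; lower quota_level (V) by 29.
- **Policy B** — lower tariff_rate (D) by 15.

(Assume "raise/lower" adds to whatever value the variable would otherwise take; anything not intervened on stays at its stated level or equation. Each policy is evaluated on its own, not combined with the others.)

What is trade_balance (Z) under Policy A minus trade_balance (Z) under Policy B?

Policy A (D + 45, V − 29):
  F = 9
  D = 135 + 45 = 180
  V = 146 + 5·9 + 180 (−29 from intervention) = 342
  E = 226 − 5·180 + 3·342 = 352
  Z = 27 − 6·9 + 5·352 = 1733
Policy B (D − 15):
  F = 9
  D = 135 − 15 = 120
  V = 146 + 5·9 + 120 = 311
  E = 226 − 5·120 + 3·311 = 559
  Z = 27 − 6·9 + 5·559 = 2768
Z: 1733 − 2768 = -1035

-1035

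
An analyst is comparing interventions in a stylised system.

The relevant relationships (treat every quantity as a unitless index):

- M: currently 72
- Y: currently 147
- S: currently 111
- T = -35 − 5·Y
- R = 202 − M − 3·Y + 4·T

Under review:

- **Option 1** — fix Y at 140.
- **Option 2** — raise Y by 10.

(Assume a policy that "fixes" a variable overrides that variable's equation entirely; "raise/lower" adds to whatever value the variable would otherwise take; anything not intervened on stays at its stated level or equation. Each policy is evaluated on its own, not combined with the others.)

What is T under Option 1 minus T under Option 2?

85

Option 1 (Y := 140):
  Y = 140
  T = -35 − 5·140 = -735
Option 2 (Y + 10):
  Y = 147 + 10 = 157
  T = -35 − 5·157 = -820
T: -735 − (-820) = 85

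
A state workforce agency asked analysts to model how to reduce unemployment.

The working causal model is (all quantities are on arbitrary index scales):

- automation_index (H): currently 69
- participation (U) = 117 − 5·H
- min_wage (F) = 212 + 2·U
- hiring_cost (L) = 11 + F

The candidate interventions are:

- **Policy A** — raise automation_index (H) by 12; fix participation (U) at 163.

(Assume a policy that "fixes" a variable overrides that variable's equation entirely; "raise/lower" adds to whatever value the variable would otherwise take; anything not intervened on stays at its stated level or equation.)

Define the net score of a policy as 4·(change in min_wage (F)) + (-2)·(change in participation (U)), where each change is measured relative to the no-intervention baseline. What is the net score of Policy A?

2346

Baseline:
  H = 69
  U = 117 − 5·69 = -228
  F = 212 + 2·(-228) = -244
Policy A (H + 12, U := 163):
  H = 69 + 12 = 81
  U = 163
  F = 212 + 2·163 = 538
ΔF = 538 − (-244) = 782; ΔU = 163 − (-228) = 391
Score = 4·782 + (-2)·391 = 2346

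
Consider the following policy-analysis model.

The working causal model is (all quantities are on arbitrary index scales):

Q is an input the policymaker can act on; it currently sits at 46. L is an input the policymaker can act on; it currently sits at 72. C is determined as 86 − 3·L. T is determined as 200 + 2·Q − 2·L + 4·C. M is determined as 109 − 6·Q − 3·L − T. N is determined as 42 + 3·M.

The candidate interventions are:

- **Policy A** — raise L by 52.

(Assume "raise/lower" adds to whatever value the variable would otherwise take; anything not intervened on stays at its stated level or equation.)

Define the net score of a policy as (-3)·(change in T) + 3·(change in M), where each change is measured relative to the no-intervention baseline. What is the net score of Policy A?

3900

Baseline:
  Q = 46
  L = 72
  C = 86 − 3·72 = -130
  T = 200 + 2·46 − 2·72 + 4·(-130) = -372
  M = 109 − 6·46 − 3·72 − (-372) = -11
Policy A (L + 52):
  Q = 46
  L = 72 + 52 = 124
  C = 86 − 3·124 = -286
  T = 200 + 2·46 − 2·124 + 4·(-286) = -1100
  M = 109 − 6·46 − 3·124 − (-1100) = 561
ΔT = -1100 − (-372) = -728; ΔM = 561 − (-11) = 572
Score = (-3)·(-728) + 3·572 = 3900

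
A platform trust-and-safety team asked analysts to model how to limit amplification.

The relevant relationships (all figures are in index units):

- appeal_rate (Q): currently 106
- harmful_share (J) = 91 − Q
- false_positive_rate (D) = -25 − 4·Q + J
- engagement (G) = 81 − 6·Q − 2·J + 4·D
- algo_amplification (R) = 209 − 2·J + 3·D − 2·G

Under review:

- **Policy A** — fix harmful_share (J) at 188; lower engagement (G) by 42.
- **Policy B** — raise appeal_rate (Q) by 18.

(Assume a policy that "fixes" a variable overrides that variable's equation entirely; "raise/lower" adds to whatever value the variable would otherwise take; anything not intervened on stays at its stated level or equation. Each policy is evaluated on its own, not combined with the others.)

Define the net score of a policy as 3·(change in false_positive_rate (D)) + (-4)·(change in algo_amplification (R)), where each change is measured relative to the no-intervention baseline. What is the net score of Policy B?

Baseline:
  Q = 106
  J = 91 − 106 = -15
  D = -25 − 4·106 + (-15) = -464
  G = 81 − 6·106 − 2·(-15) + 4·(-464) = -2381
  R = 209 − 2·(-15) + 3·(-464) − 2·(-2381) = 3609
Policy B (Q + 18):
  Q = 106 + 18 = 124
  J = 91 − 124 = -33
  D = -25 − 4·124 + (-33) = -554
  G = 81 − 6·124 − 2·(-33) + 4·(-554) = -2813
  R = 209 − 2·(-33) + 3·(-554) − 2·(-2813) = 4239
ΔD = -554 − (-464) = -90; ΔR = 4239 − 3609 = 630
Score = 3·(-90) + (-4)·630 = -2790

-2790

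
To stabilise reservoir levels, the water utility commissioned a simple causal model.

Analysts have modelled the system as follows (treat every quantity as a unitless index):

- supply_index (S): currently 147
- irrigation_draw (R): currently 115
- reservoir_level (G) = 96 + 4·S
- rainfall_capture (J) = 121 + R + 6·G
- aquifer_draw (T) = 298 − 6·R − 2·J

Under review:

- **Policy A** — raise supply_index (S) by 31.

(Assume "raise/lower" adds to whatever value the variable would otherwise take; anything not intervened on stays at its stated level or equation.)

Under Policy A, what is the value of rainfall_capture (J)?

Policy A (S + 31):
  S = 147 + 31 = 178
  R = 115
  G = 96 + 4·178 = 808
  J = 121 + 115 + 6·808 = 5084

5084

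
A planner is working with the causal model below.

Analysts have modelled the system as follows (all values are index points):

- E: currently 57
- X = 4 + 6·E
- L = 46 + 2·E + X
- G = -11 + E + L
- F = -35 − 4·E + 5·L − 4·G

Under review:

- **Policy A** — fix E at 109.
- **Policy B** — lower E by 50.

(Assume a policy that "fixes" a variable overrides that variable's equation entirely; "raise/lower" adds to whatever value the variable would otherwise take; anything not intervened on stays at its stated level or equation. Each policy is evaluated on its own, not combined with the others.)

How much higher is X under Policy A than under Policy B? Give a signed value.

612

Policy A (E := 109):
  E = 109
  X = 4 + 6·109 = 658
Policy B (E − 50):
  E = 57 − 50 = 7
  X = 4 + 6·7 = 46
X: 658 − 46 = 612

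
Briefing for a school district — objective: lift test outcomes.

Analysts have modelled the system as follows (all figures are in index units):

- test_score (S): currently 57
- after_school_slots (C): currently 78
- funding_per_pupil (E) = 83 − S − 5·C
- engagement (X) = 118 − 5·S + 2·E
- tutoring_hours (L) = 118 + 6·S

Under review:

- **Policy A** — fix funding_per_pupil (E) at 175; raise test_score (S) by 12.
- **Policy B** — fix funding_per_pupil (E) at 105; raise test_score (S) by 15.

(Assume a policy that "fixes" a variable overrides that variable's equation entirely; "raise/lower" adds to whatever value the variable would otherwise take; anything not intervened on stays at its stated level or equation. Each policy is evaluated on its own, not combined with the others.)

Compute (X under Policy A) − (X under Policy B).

Policy A (E := 175, S + 12):
  S = 57 + 12 = 69
  C = 78
  E = 175
  X = 118 − 5·69 + 2·175 = 123
Policy B (E := 105, S + 15):
  S = 57 + 15 = 72
  C = 78
  E = 105
  X = 118 − 5·72 + 2·105 = -32
X: 123 − (-32) = 155

155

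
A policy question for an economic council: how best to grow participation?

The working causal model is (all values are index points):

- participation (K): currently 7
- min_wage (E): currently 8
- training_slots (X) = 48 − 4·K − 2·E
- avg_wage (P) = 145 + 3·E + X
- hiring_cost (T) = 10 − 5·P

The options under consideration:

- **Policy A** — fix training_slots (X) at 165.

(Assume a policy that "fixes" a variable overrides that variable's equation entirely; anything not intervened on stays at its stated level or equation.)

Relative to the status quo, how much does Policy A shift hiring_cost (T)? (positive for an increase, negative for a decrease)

Baseline:
  K = 7
  E = 8
  X = 48 − 4·7 − 2·8 = 4
  P = 145 + 3·8 + 4 = 173
  T = 10 − 5·173 = -855
Policy A (X := 165):
  K = 7
  E = 8
  X = 165
  P = 145 + 3·8 + 165 = 334
  T = 10 − 5·334 = -1660
Change in T: -1660 − (-855) = -805

-805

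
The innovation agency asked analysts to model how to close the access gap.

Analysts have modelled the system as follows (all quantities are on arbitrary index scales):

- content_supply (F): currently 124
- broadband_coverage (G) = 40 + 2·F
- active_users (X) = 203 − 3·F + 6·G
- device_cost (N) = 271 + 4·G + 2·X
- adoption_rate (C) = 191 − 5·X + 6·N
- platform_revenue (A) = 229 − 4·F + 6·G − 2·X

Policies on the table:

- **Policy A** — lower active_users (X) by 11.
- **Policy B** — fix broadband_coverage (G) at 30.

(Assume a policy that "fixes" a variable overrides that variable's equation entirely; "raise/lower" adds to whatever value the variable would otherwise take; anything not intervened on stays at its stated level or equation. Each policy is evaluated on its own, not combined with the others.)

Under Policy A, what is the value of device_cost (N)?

Policy A (X − 11):
  F = 124
  G = 40 + 2·124 = 288
  X = 203 − 3·124 + 6·288 (−11 from intervention) = 1548
  N = 271 + 4·288 + 2·1548 = 4519

4519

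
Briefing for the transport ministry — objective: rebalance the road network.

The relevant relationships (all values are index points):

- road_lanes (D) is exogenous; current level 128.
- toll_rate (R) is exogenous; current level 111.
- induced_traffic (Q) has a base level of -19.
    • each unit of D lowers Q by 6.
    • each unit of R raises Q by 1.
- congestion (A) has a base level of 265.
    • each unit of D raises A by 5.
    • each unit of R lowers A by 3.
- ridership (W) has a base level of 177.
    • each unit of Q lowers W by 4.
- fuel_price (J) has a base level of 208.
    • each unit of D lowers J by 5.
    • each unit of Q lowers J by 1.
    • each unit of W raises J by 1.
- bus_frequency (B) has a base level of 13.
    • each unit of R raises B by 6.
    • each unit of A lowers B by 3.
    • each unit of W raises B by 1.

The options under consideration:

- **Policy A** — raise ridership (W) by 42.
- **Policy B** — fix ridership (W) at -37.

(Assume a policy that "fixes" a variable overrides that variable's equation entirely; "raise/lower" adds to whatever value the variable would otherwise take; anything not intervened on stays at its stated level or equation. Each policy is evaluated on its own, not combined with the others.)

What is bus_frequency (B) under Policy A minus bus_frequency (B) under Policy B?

2960

Policy A (W + 42):
  D = 128
  R = 111
  Q = -19 − 6·128 + 111 = -676
  A = 265 + 5·128 − 3·111 = 572
  W = 177 − 4·(-676) (+42 from intervention) = 2923
  B = 13 + 6·111 − 3·572 + 2923 = 1886
Policy B (W := -37):
  D = 128
  R = 111
  Q = -19 − 6·128 + 111 = -676
  A = 265 + 5·128 − 3·111 = 572
  W = -37
  B = 13 + 6·111 − 3·572 + (-37) = -1074
B: 1886 − (-1074) = 2960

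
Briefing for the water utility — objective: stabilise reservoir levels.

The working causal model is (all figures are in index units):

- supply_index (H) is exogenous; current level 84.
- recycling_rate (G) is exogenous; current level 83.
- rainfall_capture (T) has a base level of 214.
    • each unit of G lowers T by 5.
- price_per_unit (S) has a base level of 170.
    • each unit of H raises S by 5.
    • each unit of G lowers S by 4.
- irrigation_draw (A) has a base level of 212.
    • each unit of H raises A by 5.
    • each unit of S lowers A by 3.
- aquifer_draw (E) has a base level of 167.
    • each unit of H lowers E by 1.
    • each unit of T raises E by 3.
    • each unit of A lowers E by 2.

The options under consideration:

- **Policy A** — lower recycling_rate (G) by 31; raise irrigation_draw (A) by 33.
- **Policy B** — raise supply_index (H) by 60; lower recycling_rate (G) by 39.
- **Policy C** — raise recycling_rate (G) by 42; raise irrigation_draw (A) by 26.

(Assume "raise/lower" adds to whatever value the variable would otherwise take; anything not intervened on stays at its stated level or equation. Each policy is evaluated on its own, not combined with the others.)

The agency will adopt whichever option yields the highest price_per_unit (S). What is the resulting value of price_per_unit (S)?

714

Policy A (G − 31, A + 33):
  H = 84
  G = 83 − 31 = 52
  S = 170 + 5·84 − 4·52 = 382
Policy B (H + 60, G − 39):
  H = 84 + 60 = 144
  G = 83 − 39 = 44
  S = 170 + 5·144 − 4·44 = 714
Policy C (G + 42, A + 26):
  H = 84
  G = 83 + 42 = 125
  S = 170 + 5·84 − 4·125 = 90
Comparing — Policy A: S=382, Policy B: S=714, Policy C: S=90. Highest is 714 (Policy B).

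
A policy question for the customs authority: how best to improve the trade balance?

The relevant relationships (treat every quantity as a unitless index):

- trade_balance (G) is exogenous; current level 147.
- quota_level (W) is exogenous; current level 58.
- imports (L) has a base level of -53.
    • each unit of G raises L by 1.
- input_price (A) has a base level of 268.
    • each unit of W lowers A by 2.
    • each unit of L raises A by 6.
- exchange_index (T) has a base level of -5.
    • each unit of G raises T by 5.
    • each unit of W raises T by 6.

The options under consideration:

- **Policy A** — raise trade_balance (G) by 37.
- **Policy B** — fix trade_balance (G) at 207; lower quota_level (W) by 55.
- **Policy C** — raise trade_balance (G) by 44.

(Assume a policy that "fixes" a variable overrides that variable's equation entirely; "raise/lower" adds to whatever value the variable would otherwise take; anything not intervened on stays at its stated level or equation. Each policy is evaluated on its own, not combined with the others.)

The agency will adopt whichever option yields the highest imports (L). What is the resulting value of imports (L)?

Policy A (G + 37):
  G = 147 + 37 = 184
  L = -53 + 184 = 131
Policy B (G := 207, W − 55):
  G = 207
  L = -53 + 207 = 154
Policy C (G + 44):
  G = 147 + 44 = 191
  L = -53 + 191 = 138
Comparing — Policy A: L=131, Policy B: L=154, Policy C: L=138. Highest is 154 (Policy B).

154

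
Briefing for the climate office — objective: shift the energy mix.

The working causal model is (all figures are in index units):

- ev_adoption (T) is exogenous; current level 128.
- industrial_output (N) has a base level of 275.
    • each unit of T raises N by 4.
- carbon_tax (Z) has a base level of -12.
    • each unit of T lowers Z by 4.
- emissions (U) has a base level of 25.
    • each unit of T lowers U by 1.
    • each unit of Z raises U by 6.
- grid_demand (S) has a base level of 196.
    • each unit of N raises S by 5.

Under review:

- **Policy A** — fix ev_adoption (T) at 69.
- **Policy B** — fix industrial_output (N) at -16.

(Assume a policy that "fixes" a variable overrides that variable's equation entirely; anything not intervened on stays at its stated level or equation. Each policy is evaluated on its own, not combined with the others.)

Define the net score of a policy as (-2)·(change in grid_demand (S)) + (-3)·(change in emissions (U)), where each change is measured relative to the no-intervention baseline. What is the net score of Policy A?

-2065

Baseline:
  T = 128
  N = 275 + 4·128 = 787
  Z = -12 − 4·128 = -524
  U = 25 − 128 + 6·(-524) = -3247
  S = 196 + 5·787 = 4131
Policy A (T := 69):
  T = 69
  N = 275 + 4·69 = 551
  Z = -12 − 4·69 = -288
  U = 25 − 69 + 6·(-288) = -1772
  S = 196 + 5·551 = 2951
ΔS = 2951 − 4131 = -1180; ΔU = -1772 − (-3247) = 1475
Score = (-2)·(-1180) + (-3)·1475 = -2065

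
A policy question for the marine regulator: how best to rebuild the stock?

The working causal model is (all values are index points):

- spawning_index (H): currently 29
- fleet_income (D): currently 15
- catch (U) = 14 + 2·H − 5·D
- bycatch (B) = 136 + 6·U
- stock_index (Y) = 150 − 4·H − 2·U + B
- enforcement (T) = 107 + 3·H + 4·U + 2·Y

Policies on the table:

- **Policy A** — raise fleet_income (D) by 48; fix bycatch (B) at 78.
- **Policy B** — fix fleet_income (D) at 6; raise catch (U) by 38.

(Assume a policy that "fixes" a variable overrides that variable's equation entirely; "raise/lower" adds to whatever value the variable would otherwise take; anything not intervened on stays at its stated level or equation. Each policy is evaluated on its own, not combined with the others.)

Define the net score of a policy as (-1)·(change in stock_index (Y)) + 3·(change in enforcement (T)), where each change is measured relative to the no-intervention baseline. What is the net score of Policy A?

Baseline:
  H = 29
  D = 15
  U = 14 + 2·29 − 5·15 = -3
  B = 136 + 6·(-3) = 118
  Y = 150 − 4·29 − 2·(-3) + 118 = 158
  T = 107 + 3·29 + 4·(-3) + 2·158 = 498
Policy A (D + 48, B := 78):
  H = 29
  D = 15 + 48 = 63
  U = 14 + 2·29 − 5·63 = -243
  B = 78
  Y = 150 − 4·29 − 2·(-243) + 78 = 598
  T = 107 + 3·29 + 4·(-243) + 2·598 = 418
ΔY = 598 − 158 = 440; ΔT = 418 − 498 = -80
Score = (-1)·440 + 3·(-80) = -680

-680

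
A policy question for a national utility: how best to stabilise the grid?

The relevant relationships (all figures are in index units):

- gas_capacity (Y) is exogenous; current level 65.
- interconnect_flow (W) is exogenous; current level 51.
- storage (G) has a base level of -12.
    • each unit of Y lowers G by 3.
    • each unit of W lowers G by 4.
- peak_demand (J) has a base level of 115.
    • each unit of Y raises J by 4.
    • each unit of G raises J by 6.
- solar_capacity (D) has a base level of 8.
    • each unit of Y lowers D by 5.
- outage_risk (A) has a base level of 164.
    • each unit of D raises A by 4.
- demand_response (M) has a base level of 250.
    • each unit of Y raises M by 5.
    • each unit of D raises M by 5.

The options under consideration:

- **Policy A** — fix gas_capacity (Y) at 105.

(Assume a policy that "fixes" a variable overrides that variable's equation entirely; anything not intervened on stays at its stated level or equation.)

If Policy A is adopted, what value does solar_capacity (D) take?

Policy A (Y := 105):
  Y = 105
  D = 8 − 5·105 = -517

-517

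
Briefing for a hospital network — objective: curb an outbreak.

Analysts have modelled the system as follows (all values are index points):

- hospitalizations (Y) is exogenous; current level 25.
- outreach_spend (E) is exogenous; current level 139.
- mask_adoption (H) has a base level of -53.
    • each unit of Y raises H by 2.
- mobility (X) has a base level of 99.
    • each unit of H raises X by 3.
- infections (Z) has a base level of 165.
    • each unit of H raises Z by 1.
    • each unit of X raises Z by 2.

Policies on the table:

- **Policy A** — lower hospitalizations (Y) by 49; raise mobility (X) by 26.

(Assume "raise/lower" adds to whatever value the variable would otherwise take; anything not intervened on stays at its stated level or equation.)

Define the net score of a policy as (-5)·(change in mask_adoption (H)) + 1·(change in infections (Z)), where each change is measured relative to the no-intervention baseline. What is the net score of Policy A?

-144

Baseline:
  Y = 25
  H = -53 + 2·25 = -3
  X = 99 + 3·(-3) = 90
  Z = 165 + (-3) + 2·90 = 342
Policy A (Y − 49, X + 26):
  Y = 25 − 49 = -24
  H = -53 + 2·(-24) = -101
  X = 99 + 3·(-101) (+26 from intervention) = -178
  Z = 165 + (-101) + 2·(-178) = -292
ΔH = -101 − (-3) = -98; ΔZ = -292 − 342 = -634
Score = (-5)·(-98) + 1·(-634) = -144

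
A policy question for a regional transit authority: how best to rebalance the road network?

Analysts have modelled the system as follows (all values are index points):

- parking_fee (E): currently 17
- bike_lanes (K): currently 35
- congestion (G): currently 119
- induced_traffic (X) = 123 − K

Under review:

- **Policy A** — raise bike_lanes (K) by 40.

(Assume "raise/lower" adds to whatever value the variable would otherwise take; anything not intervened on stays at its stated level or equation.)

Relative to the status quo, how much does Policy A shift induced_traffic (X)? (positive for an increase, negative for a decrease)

Baseline:
  K = 35
  X = 123 − 35 = 88
Policy A (K + 40):
  K = 35 + 40 = 75
  X = 123 − 75 = 48
Change in X: 48 − 88 = -40

-40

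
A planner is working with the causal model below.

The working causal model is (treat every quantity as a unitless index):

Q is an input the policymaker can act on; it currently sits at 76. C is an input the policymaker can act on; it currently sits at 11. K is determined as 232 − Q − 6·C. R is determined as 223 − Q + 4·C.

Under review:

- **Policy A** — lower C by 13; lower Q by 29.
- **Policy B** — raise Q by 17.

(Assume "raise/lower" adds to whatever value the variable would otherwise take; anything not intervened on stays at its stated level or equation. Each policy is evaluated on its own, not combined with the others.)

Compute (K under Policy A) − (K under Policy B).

124

Policy A (C − 13, Q − 29):
  Q = 76 − 29 = 47
  C = 11 − 13 = -2
  K = 232 − 47 − 6·(-2) = 197
Policy B (Q + 17):
  Q = 76 + 17 = 93
  C = 11
  K = 232 − 93 − 6·11 = 73
K: 197 − 73 = 124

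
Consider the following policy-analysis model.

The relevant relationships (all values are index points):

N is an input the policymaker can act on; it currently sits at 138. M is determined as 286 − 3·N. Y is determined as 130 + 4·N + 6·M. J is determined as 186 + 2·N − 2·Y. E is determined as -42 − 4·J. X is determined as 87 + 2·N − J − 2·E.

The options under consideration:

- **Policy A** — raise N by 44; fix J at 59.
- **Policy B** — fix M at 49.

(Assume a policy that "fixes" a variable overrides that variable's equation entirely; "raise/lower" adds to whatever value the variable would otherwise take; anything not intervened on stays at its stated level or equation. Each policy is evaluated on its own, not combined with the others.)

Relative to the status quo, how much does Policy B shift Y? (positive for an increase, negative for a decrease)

Baseline:
  N = 138
  M = 286 − 3·138 = -128
  Y = 130 + 4·138 + 6·(-128) = -86
Policy B (M := 49):
  N = 138
  M = 49
  Y = 130 + 4·138 + 6·49 = 976
Change in Y: 976 − (-86) = 1062

1062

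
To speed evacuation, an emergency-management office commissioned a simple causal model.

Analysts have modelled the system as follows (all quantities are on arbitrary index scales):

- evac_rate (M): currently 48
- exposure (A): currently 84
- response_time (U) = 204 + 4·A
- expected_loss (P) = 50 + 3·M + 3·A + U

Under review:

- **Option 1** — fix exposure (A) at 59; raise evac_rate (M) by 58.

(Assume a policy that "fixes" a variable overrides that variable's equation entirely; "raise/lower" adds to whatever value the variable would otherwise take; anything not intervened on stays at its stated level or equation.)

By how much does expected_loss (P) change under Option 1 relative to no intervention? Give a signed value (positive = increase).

-1

Baseline:
  M = 48
  A = 84
  U = 204 + 4·84 = 540
  P = 50 + 3·48 + 3·84 + 540 = 986
Option 1 (A := 59, M + 58):
  M = 48 + 58 = 106
  A = 59
  U = 204 + 4·59 = 440
  P = 50 + 3·106 + 3·59 + 440 = 985
Change in P: 985 − 986 = -1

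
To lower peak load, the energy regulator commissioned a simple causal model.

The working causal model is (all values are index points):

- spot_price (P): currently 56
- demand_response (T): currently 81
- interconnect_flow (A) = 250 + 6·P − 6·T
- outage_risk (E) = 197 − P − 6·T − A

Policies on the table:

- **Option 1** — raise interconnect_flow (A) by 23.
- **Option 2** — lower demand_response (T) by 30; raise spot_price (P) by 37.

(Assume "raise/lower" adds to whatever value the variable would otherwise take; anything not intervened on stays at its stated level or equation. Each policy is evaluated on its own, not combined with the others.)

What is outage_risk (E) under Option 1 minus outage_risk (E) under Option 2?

Option 1 (A + 23):
  P = 56
  T = 81
  A = 250 + 6·56 − 6·81 (+23 from intervention) = 123
  E = 197 − 56 − 6·81 − 123 = -468
Option 2 (T − 30, P + 37):
  P = 56 + 37 = 93
  T = 81 − 30 = 51
  A = 250 + 6·93 − 6·51 = 502
  E = 197 − 93 − 6·51 − 502 = -704
E: -468 − (-704) = 236

236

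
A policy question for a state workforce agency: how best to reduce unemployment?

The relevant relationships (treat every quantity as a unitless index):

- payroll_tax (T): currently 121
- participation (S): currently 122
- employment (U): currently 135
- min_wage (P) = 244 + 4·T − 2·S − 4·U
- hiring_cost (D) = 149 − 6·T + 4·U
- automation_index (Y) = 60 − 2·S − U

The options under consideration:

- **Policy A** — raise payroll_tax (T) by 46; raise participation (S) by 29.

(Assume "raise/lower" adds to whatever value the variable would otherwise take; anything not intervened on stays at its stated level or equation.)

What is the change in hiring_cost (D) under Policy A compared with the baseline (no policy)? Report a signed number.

Baseline:
  T = 121
  U = 135
  D = 149 − 6·121 + 4·135 = -37
Policy A (T + 46, S + 29):
  T = 121 + 46 = 167
  U = 135
  D = 149 − 6·167 + 4·135 = -313
Change in D: -313 − (-37) = -276

-276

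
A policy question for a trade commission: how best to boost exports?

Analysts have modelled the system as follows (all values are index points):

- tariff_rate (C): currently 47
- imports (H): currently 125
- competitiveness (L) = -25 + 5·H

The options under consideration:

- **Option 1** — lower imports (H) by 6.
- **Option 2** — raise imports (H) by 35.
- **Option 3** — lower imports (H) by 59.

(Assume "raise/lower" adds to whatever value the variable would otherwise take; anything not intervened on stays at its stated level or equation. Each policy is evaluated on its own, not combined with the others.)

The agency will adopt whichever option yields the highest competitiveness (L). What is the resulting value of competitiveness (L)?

Option 1 (H − 6):
  H = 125 − 6 = 119
  L = -25 + 5·119 = 570
Option 2 (H + 35):
  H = 125 + 35 = 160
  L = -25 + 5·160 = 775
Option 3 (H − 59):
  H = 125 − 59 = 66
  L = -25 + 5·66 = 305
Comparing — Option 1: L=570, Option 2: L=775, Option 3: L=305. Highest is 775 (Option 2).

775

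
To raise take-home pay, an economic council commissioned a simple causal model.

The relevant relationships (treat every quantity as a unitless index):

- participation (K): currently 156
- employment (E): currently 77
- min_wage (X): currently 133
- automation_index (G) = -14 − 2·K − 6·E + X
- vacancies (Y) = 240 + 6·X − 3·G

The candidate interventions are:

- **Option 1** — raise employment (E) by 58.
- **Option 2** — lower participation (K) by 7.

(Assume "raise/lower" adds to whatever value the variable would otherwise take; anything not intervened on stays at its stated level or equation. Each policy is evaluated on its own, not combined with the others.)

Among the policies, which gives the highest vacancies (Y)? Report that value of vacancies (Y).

4047

Option 1 (E + 58):
  K = 156
  E = 77 + 58 = 135
  X = 133
  G = -14 − 2·156 − 6·135 + 133 = -1003
  Y = 240 + 6·133 − 3·(-1003) = 4047
Option 2 (K − 7):
  K = 156 − 7 = 149
  E = 77
  X = 133
  G = -14 − 2·149 − 6·77 + 133 = -641
  Y = 240 + 6·133 − 3·(-641) = 2961
Comparing — Option 1: Y=4047, Option 2: Y=2961. Highest is 4047 (Option 1).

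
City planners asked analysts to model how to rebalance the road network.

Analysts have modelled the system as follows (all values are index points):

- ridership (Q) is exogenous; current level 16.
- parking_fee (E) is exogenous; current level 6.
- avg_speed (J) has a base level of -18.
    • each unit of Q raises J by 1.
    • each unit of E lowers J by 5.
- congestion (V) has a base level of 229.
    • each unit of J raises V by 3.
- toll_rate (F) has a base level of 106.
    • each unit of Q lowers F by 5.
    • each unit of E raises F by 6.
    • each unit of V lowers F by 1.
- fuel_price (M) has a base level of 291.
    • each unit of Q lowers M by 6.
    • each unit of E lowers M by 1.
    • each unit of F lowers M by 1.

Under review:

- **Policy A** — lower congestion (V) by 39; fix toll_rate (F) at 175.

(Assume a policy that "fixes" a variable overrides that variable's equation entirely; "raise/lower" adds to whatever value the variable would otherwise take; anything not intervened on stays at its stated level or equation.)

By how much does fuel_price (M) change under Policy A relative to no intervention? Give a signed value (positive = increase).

-246

Baseline:
  Q = 16
  E = 6
  J = -18 + 16 − 5·6 = -32
  V = 229 + 3·(-32) = 133
  F = 106 − 5·16 + 6·6 − 133 = -71
  M = 291 − 6·16 − 6 − (-71) = 260
Policy A (V − 39, F := 175):
  Q = 16
  E = 6
  J = -18 + 16 − 5·6 = -32
  V = 229 + 3·(-32) (−39 from intervention) = 94
  F = 175
  M = 291 − 6·16 − 6 − 175 = 14
Change in M: 14 − 260 = -246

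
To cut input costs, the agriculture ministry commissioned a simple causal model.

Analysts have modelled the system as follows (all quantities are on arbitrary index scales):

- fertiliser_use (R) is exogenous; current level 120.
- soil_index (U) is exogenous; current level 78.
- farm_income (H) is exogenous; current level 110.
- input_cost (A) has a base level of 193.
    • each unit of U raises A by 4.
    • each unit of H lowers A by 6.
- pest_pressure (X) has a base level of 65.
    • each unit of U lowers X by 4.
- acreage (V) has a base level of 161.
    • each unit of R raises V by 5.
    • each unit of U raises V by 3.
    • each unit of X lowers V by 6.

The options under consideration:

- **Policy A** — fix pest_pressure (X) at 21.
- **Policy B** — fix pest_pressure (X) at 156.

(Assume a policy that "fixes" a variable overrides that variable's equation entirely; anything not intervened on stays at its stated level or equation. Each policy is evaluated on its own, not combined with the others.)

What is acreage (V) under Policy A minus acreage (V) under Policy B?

810

Policy A (X := 21):
  R = 120
  U = 78
  X = 21
  V = 161 + 5·120 + 3·78 − 6·21 = 869
Policy B (X := 156):
  R = 120
  U = 78
  X = 156
  V = 161 + 5·120 + 3·78 − 6·156 = 59
V: 869 − 59 = 810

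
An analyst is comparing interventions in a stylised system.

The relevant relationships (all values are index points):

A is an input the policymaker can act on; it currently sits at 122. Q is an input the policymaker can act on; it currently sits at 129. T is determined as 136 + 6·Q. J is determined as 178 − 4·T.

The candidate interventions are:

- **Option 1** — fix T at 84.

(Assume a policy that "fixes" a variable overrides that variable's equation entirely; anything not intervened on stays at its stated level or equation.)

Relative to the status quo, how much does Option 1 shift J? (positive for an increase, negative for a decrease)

3304

Baseline:
  Q = 129
  T = 136 + 6·129 = 910
  J = 178 − 4·910 = -3462
Option 1 (T := 84):
  Q = 129
  T = 84
  J = 178 − 4·84 = -158
Change in J: -158 − (-3462) = 3304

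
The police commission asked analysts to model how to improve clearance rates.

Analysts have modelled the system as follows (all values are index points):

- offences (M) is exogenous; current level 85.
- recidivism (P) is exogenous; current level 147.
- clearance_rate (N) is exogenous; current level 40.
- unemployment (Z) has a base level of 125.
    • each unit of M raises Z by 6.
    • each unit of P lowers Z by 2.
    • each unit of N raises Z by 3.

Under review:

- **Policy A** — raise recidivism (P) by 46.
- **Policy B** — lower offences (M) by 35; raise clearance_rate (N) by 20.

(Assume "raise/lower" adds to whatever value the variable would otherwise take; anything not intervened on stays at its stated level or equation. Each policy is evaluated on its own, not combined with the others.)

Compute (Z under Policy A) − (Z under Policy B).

Policy A (P + 46):
  M = 85
  P = 147 + 46 = 193
  N = 40
  Z = 125 + 6·85 − 2·193 + 3·40 = 369
Policy B (M − 35, N + 20):
  M = 85 − 35 = 50
  P = 147
  N = 40 + 20 = 60
  Z = 125 + 6·50 − 2·147 + 3·60 = 311
Z: 369 − 311 = 58

58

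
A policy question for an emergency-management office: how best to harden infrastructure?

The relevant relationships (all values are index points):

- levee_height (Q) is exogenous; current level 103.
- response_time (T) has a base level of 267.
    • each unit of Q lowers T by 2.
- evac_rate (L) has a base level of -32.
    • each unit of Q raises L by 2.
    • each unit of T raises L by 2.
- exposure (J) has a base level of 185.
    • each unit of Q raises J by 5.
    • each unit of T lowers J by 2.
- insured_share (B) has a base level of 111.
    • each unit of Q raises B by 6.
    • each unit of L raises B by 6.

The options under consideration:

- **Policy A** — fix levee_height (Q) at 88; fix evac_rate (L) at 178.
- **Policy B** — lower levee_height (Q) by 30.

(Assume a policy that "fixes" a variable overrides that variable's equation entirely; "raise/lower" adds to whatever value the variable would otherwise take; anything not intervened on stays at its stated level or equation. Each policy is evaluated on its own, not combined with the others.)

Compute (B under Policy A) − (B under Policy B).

Policy A (Q := 88, L := 178):
  Q = 88
  T = 267 − 2·88 = 91
  L = 178
  B = 111 + 6·88 + 6·178 = 1707
Policy B (Q − 30):
  Q = 103 − 30 = 73
  T = 267 − 2·73 = 121
  L = -32 + 2·73 + 2·121 = 356
  B = 111 + 6·73 + 6·356 = 2685
B: 1707 − 2685 = -978

-978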